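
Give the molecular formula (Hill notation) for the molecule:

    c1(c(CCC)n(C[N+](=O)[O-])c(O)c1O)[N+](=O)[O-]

C8H11N3O6

Heavy atoms from the SMILES: 8 C, 3 N, 6 O.
Implicit hydrogens by atom environment:
  4 × C (aromatic): no H
  3 × C: 2 H each → 6
  2 × N (charge +1): no H
  2 × O: 1 H each → 2
  2 × O: no H
  2 × O (charge -1): no H
  1 × C: 3 H
  1 × N (aromatic): no H
  Total hydrogens = 11.
Molecular formula: C8H11N3O6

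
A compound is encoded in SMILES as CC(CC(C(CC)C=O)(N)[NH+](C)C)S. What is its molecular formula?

C10H23N2OS+

Heavy atoms from the SMILES: 10 C, 2 N, 1 O, 1 S.
Implicit hydrogens by atom environment:
  4 × C: 3 H each → 12
  3 × C: 1 H each → 3
  2 × C: 2 H each → 4
  1 × C: no H
  1 × N: 2 H
  1 × N (charge +1): 1 H
  1 × O: no H
  1 × S: 1 H
  Total hydrogens = 23.
Net charge +1.
Molecular formula: C10H23N2OS+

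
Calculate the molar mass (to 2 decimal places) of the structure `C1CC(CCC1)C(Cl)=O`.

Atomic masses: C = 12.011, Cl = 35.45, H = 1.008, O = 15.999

Molecular formula: C7H11ClO.
M = 7×12.011 + 1×35.45 + 11×1.008 + 1×15.999 = 146.61 g/mol.

146.61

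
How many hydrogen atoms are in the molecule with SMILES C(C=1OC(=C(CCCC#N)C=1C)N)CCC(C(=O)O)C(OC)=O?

Hydrogens are implicit in SMILES; fill each atom to its normal valence:
  6 × C: 2 H each → 12
  4 × C (aromatic): no H
  3 × C: no H
  3 × O: no H
  2 × C: 3 H each → 6
  1 × C: 1 H
  1 × N: 2 H
  1 × N: no H
  1 × O: 1 H
  1 × O (aromatic): no H
  Total hydrogens = 22.

22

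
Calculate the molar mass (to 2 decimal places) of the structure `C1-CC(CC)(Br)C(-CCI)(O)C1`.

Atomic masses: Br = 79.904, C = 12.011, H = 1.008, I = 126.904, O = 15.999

347.03

Molecular formula: C9H16BrIO.
M = 1×79.904 + 9×12.011 + 16×1.008 + 1×126.904 + 1×15.999 = 347.03 g/mol.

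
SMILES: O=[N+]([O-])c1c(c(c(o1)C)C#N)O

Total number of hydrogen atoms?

4

Hydrogens are implicit in SMILES; fill each atom to its normal valence:
  4 × C (aromatic): no H
  1 × C: 3 H
  1 × C: no H
  1 × N (charge +1): no H
  1 × N: no H
  1 × O: 1 H
  1 × O (aromatic): no H
  1 × O: no H
  1 × O (charge -1): no H
  Total hydrogens = 4.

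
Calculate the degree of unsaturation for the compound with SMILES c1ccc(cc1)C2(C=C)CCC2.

Molecular formula from the SMILES: C12H14.
DoU = (2C + 2 + N − H − X)/2 = (2·12 + 2 + 0 − 14 − 0)/2 = 12/2 = 6.
(Structurally: 2 ring(s) + 4 π bond(s) = 6.)

6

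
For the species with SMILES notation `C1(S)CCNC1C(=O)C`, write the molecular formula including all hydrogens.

Heavy atoms from the SMILES: 6 C, 1 N, 1 O, 1 S.
Implicit hydrogens by atom environment:
  2 × C: 2 H each → 4
  2 × C: 1 H each → 2
  1 × C: 3 H
  1 × C: no H
  1 × N: 1 H
  1 × O: no H
  1 × S: 1 H
  Total hydrogens = 11.
Molecular formula: C6H11NOS

C6H11NOS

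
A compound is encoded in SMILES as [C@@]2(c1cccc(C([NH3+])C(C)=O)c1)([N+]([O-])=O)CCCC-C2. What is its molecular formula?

Heavy atoms from the SMILES: 15 C, 2 N, 3 O.
Implicit hydrogens by atom environment:
  5 × C: 2 H each → 10
  4 × C (aromatic): 1 H each → 4
  2 × C: no H
  2 × C (aromatic): no H
  2 × O: no H
  1 × C: 3 H
  1 × C: 1 H
  1 × N (charge +1): 3 H
  1 × N (charge +1): no H
  1 × O (charge -1): no H
  Total hydrogens = 21.
Net charge +1.
Molecular formula: C15H21N2O3+

C15H21N2O3+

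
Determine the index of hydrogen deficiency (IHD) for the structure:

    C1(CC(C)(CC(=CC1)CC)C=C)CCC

3

Molecular formula from the SMILES: C15H26.
DoU = (2C + 2 + N − H − X)/2 = (2·15 + 2 + 0 − 26 − 0)/2 = 6/2 = 3.
(Structurally: 1 ring(s) + 2 π bond(s) = 3.)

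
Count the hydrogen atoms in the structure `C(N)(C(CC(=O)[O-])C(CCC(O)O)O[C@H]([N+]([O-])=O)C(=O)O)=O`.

15

Hydrogens are implicit in SMILES; fill each atom to its normal valence:
  5 × O: no H
  4 × C: 1 H each → 4
  3 × C: 2 H each → 6
  3 × C: no H
  3 × O: 1 H each → 3
  2 × O (charge -1): no H
  1 × N: 2 H
  1 × N (charge +1): no H
  Total hydrogens = 15.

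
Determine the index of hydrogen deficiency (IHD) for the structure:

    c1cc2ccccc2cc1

7

Molecular formula from the SMILES: C10H8.
DoU = (2C + 2 + N − H − X)/2 = (2·10 + 2 + 0 − 8 − 0)/2 = 14/2 = 7.
(Structurally: 2 ring(s) + 5 π bond(s) = 7.)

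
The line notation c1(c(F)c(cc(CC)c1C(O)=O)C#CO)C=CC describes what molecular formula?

Heavy atoms from the SMILES: 14 C, 1 F, 3 O.
Implicit hydrogens by atom environment:
  5 × C (aromatic): no H
  3 × C: no H
  2 × C: 3 H each → 6
  2 × C: 1 H each → 2
  2 × O: 1 H each → 2
  1 × C: 2 H
  1 × C (aromatic): 1 H
  1 × F: no H
  1 × O: no H
  Total hydrogens = 13.
Molecular formula: C14H13FO3

C14H13FO3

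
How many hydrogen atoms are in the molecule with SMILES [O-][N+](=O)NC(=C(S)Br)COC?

Hydrogens are implicit in SMILES; fill each atom to its normal valence:
  2 × C: no H
  2 × O: no H
  1 × Br: no H
  1 × C: 3 H
  1 × C: 2 H
  1 × N: 1 H
  1 × N (charge +1): no H
  1 × O (charge -1): no H
  1 × S: 1 H
  Total hydrogens = 7.

7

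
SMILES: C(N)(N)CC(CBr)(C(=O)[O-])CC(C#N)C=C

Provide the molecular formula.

Heavy atoms from the SMILES: 1 Br, 10 C, 3 N, 2 O.
Implicit hydrogens by atom environment:
  4 × C: 2 H each → 8
  3 × C: 1 H each → 3
  3 × C: no H
  2 × N: 2 H each → 4
  1 × Br: no H
  1 × N: no H
  1 × O: no H
  1 × O (charge -1): no H
  Total hydrogens = 15.
Net charge -1.
Molecular formula: C10H15BrN3O2-

C10H15BrN3O2-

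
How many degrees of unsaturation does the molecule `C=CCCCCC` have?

Molecular formula from the SMILES: C7H14.
DoU = (2C + 2 + N − H − X)/2 = (2·7 + 2 + 0 − 14 − 0)/2 = 2/2 = 1.
(Structurally: 0 ring(s) + 1 π bond(s) = 1.)

1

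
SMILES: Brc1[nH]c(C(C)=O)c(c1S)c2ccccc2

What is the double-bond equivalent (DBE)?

8

Molecular formula from the SMILES: C12H10BrNOS.
DoU = (2C + 2 + N − H − X)/2 = (2·12 + 2 + 1 − 10 − 1)/2 = 16/2 = 8.
(Structurally: 2 ring(s) + 6 π bond(s) = 8.)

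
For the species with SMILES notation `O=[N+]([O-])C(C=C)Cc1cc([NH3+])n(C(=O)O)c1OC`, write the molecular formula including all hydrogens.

Heavy atoms from the SMILES: 10 C, 3 N, 5 O.
Implicit hydrogens by atom environment:
  3 × C (aromatic): no H
  3 × O: no H
  2 × C: 2 H each → 4
  2 × C: 1 H each → 2
  1 × C: 3 H
  1 × C (aromatic): 1 H
  1 × C: no H
  1 × N (charge +1): 3 H
  1 × N (aromatic): no H
  1 × N (charge +1): no H
  1 × O: 1 H
  1 × O (charge -1): no H
  Total hydrogens = 14.
Net charge +1.
Molecular formula: C10H14N3O5+

C10H14N3O5+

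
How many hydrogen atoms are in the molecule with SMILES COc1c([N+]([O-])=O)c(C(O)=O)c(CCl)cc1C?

10

Hydrogens are implicit in SMILES; fill each atom to its normal valence:
  5 × C (aromatic): no H
  3 × O: no H
  2 × C: 3 H each → 6
  1 × C: 2 H
  1 × C (aromatic): 1 H
  1 × C: no H
  1 × Cl: no H
  1 × N (charge +1): no H
  1 × O: 1 H
  1 × O (charge -1): no H
  Total hydrogens = 10.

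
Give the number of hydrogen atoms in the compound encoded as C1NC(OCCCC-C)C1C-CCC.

25

Hydrogens are implicit in SMILES; fill each atom to its normal valence:
  8 × C: 2 H each → 16
  2 × C: 3 H each → 6
  2 × C: 1 H each → 2
  1 × N: 1 H
  1 × O: no H
  Total hydrogens = 25.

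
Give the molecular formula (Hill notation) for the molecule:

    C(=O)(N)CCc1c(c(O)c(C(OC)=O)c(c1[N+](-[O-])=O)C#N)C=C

Heavy atoms from the SMILES: 14 C, 3 N, 6 O.
Implicit hydrogens by atom environment:
  6 × C (aromatic): no H
  4 × O: no H
  3 × C: 2 H each → 6
  3 × C: no H
  1 × C: 3 H
  1 × C: 1 H
  1 × N: 2 H
  1 × N (charge +1): no H
  1 × N: no H
  1 × O: 1 H
  1 × O (charge -1): no H
  Total hydrogens = 13.
Molecular formula: C14H13N3O6

C14H13N3O6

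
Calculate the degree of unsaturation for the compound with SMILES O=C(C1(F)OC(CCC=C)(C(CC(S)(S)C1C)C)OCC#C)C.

5

Molecular formula from the SMILES: C17H25FO3S2.
DoU = (2C + 2 + N − H − X)/2 = (2·17 + 2 + 0 − 25 − 1)/2 = 10/2 = 5.
(Structurally: 1 ring(s) + 4 π bond(s) = 5.)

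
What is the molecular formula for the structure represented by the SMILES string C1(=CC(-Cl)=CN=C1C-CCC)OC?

Heavy atoms from the SMILES: 10 C, 1 Cl, 1 N, 1 O.
Implicit hydrogens by atom environment:
  3 × C: 2 H each → 6
  3 × C (aromatic): no H
  2 × C: 3 H each → 6
  2 × C (aromatic): 1 H each → 2
  1 × Cl: no H
  1 × N (aromatic): no H
  1 × O: no H
  Total hydrogens = 14.
Molecular formula: C10H14ClNO

C10H14ClNO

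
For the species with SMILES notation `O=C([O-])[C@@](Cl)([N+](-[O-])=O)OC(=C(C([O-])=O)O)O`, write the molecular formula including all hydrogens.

[C5H2ClNO9]2-

Heavy atoms from the SMILES: 5 C, 1 Cl, 1 N, 9 O.
Implicit hydrogens by atom environment:
  5 × C: no H
  4 × O: no H
  3 × O (charge -1): no H
  2 × O: 1 H each → 2
  1 × Cl: no H
  1 × N (charge +1): no H
  Total hydrogens = 2.
Net charge -2.
Molecular formula: [C5H2ClNO9]2-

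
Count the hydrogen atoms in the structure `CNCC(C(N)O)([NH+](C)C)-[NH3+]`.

Hydrogens are implicit in SMILES; fill each atom to its normal valence:
  3 × C: 3 H each → 9
  1 × C: 2 H
  1 × C: 1 H
  1 × C: no H
  1 × N (charge +1): 3 H
  1 × N: 2 H
  1 × N: 1 H
  1 × N (charge +1): 1 H
  1 × O: 1 H
  Total hydrogens = 20.

20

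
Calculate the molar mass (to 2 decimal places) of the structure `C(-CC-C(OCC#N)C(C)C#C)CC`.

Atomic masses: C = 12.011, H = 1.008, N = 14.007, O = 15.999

Molecular formula: C12H19NO.
M = 12×12.011 + 19×1.008 + 1×14.007 + 1×15.999 = 193.29 g/mol.

193.29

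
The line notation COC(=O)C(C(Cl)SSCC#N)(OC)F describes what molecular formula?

Heavy atoms from the SMILES: 7 C, 1 Cl, 1 F, 1 N, 3 O, 2 S.
Implicit hydrogens by atom environment:
  3 × C: no H
  3 × O: no H
  2 × C: 3 H each → 6
  2 × S: no H
  1 × C: 2 H
  1 × C: 1 H
  1 × Cl: no H
  1 × F: no H
  1 × N: no H
  Total hydrogens = 9.
Molecular formula: C7H9ClFNO3S2

C7H9ClFNO3S2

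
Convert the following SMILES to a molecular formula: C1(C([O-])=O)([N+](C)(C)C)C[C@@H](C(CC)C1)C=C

C13H23NO2

Heavy atoms from the SMILES: 13 C, 1 N, 2 O.
Implicit hydrogens by atom environment:
  4 × C: 3 H each → 12
  4 × C: 2 H each → 8
  3 × C: 1 H each → 3
  2 × C: no H
  1 × N (charge +1): no H
  1 × O: no H
  1 × O (charge -1): no H
  Total hydrogens = 23.
Molecular formula: C13H23NO2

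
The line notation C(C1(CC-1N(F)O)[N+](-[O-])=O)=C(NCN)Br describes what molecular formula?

C6H10BrFN4O3

Heavy atoms from the SMILES: 1 Br, 6 C, 1 F, 4 N, 3 O.
Implicit hydrogens by atom environment:
  2 × C: 2 H each → 4
  2 × C: 1 H each → 2
  2 × C: no H
  1 × Br: no H
  1 × F: no H
  1 × N: 2 H
  1 × N: 1 H
  1 × N: no H
  1 × N (charge +1): no H
  1 × O: 1 H
  1 × O: no H
  1 × O (charge -1): no H
  Total hydrogens = 10.
Molecular formula: C6H10BrFN4O3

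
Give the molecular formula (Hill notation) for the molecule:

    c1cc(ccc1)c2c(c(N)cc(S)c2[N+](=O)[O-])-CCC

Heavy atoms from the SMILES: 15 C, 2 N, 2 O, 1 S.
Implicit hydrogens by atom environment:
  6 × C (aromatic): 1 H each → 6
  6 × C (aromatic): no H
  2 × C: 2 H each → 4
  1 × C: 3 H
  1 × N: 2 H
  1 × N (charge +1): no H
  1 × O: no H
  1 × O (charge -1): no H
  1 × S: 1 H
  Total hydrogens = 16.
Molecular formula: C15H16N2O2S

C15H16N2O2S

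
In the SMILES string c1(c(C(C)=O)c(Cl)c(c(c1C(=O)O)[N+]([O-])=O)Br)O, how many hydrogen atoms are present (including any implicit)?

5

Hydrogens are implicit in SMILES; fill each atom to its normal valence:
  6 × C (aromatic): no H
  3 × O: no H
  2 × C: no H
  2 × O: 1 H each → 2
  1 × Br: no H
  1 × C: 3 H
  1 × Cl: no H
  1 × N (charge +1): no H
  1 × O (charge -1): no H
  Total hydrogens = 5.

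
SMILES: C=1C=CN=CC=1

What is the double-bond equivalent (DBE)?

4

Molecular formula from the SMILES: C5H5N.
DoU = (2C + 2 + N − H − X)/2 = (2·5 + 2 + 1 − 5 − 0)/2 = 8/2 = 4.
(Structurally: 1 ring(s) + 3 π bond(s) = 4.)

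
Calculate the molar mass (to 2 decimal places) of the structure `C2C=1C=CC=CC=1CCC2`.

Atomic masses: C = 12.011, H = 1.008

Molecular formula: C10H12.
M = 10×12.011 + 12×1.008 = 132.21 g/mol.

132.21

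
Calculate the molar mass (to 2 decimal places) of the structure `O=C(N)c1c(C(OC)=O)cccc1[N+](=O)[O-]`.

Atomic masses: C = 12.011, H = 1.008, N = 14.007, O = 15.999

Molecular formula: C9H8N2O5.
M = 9×12.011 + 8×1.008 + 2×14.007 + 5×15.999 = 224.17 g/mol.

224.17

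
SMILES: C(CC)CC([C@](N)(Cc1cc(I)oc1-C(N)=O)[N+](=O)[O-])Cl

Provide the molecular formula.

Heavy atoms from the SMILES: 12 C, 1 Cl, 1 I, 3 N, 4 O.
Implicit hydrogens by atom environment:
  4 × C: 2 H each → 8
  3 × C (aromatic): no H
  2 × C: no H
  2 × N: 2 H each → 4
  2 × O: no H
  1 × C: 3 H
  1 × C (aromatic): 1 H
  1 × C: 1 H
  1 × Cl: no H
  1 × I: no H
  1 × N (charge +1): no H
  1 × O (aromatic): no H
  1 × O (charge -1): no H
  Total hydrogens = 17.
Molecular formula: C12H17ClIN3O4

C12H17ClIN3O4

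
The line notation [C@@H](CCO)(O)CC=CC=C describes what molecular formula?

Heavy atoms from the SMILES: 8 C, 2 O.
Implicit hydrogens by atom environment:
  4 × C: 2 H each → 8
  4 × C: 1 H each → 4
  2 × O: 1 H each → 2
  Total hydrogens = 14.
Molecular formula: C8H14O2

C8H14O2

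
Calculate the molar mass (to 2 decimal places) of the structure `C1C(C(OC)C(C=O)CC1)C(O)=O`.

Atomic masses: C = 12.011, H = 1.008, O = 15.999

186.21

Molecular formula: C9H14O4.
M = 9×12.011 + 14×1.008 + 4×15.999 = 186.21 g/mol.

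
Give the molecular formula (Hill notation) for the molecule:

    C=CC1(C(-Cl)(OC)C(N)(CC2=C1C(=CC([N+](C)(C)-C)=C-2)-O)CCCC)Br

C20H31BrClN2O2+

Heavy atoms from the SMILES: 1 Br, 20 C, 1 Cl, 2 N, 2 O.
Implicit hydrogens by atom environment:
  5 × C: 3 H each → 15
  5 × C: 2 H each → 10
  4 × C (aromatic): no H
  3 × C: no H
  2 × C (aromatic): 1 H each → 2
  1 × Br: no H
  1 × C: 1 H
  1 × Cl: no H
  1 × N: 2 H
  1 × N (charge +1): no H
  1 × O: 1 H
  1 × O: no H
  Total hydrogens = 31.
Net charge +1.
Molecular formula: C20H31BrClN2O2+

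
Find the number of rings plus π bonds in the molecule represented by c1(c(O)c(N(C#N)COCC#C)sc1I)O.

7

Molecular formula from the SMILES: C9H7IN2O3S.
DoU = (2C + 2 + N − H − X)/2 = (2·9 + 2 + 2 − 7 − 1)/2 = 14/2 = 7.
(Structurally: 1 ring(s) + 6 π bond(s) = 7.)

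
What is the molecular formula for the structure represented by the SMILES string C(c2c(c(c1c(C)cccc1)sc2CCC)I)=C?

Heavy atoms from the SMILES: 16 C, 1 I, 1 S.
Implicit hydrogens by atom environment:
  6 × C (aromatic): no H
  4 × C (aromatic): 1 H each → 4
  3 × C: 2 H each → 6
  2 × C: 3 H each → 6
  1 × C: 1 H
  1 × I: no H
  1 × S (aromatic): no H
  Total hydrogens = 17.
Molecular formula: C16H17IS

C16H17IS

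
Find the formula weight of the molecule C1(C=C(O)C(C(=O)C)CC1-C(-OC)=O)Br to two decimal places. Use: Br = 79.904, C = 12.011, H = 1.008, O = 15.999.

277.11

Molecular formula: C10H13BrO4.
M = 1×79.904 + 10×12.011 + 13×1.008 + 4×15.999 = 277.11 g/mol.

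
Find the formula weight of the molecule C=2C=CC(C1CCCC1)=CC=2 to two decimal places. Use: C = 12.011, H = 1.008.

Molecular formula: C11H14.
M = 11×12.011 + 14×1.008 = 146.23 g/mol.

146.23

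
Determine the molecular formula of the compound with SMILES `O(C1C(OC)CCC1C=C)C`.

C9H16O2

Heavy atoms from the SMILES: 9 C, 2 O.
Implicit hydrogens by atom environment:
  4 × C: 1 H each → 4
  3 × C: 2 H each → 6
  2 × C: 3 H each → 6
  2 × O: no H
  Total hydrogens = 16.
Molecular formula: C9H16O2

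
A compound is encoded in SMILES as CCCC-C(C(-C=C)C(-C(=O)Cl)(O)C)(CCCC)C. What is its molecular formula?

C16H29ClO2

Heavy atoms from the SMILES: 16 C, 1 Cl, 2 O.
Implicit hydrogens by atom environment:
  7 × C: 2 H each → 14
  4 × C: 3 H each → 12
  3 × C: no H
  2 × C: 1 H each → 2
  1 × Cl: no H
  1 × O: 1 H
  1 × O: no H
  Total hydrogens = 29.
Molecular formula: C16H29ClO2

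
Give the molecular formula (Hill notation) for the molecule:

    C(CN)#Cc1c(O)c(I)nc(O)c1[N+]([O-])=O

Heavy atoms from the SMILES: 8 C, 1 I, 3 N, 4 O.
Implicit hydrogens by atom environment:
  5 × C (aromatic): no H
  2 × C: no H
  2 × O: 1 H each → 2
  1 × C: 2 H
  1 × I: no H
  1 × N: 2 H
  1 × N (aromatic): no H
  1 × N (charge +1): no H
  1 × O: no H
  1 × O (charge -1): no H
  Total hydrogens = 6.
Molecular formula: C8H6IN3O4

C8H6IN3O4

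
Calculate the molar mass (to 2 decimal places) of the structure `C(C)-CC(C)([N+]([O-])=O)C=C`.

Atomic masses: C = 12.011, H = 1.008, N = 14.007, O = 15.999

Molecular formula: C7H13NO2.
M = 7×12.011 + 13×1.008 + 1×14.007 + 2×15.999 = 143.19 g/mol.

143.19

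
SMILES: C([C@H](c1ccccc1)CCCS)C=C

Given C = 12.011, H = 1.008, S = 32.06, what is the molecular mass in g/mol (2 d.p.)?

Molecular formula: C13H18S.
M = 13×12.011 + 18×1.008 + 1×32.06 = 206.35 g/mol.

206.35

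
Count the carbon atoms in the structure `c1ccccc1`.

6

The symbol for carbon appears 6 times in the SMILES. Lowercase c denotes aromatic carbon and counts toward C.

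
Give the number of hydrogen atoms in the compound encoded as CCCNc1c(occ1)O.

11

Hydrogens are implicit in SMILES; fill each atom to its normal valence:
  2 × C: 2 H each → 4
  2 × C (aromatic): 1 H each → 2
  2 × C (aromatic): no H
  1 × C: 3 H
  1 × N: 1 H
  1 × O: 1 H
  1 × O (aromatic): no H
  Total hydrogens = 11.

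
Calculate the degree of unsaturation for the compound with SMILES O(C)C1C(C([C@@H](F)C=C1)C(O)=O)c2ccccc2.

7

Molecular formula from the SMILES: C14H15FO3.
DoU = (2C + 2 + N − H − X)/2 = (2·14 + 2 + 0 − 15 − 1)/2 = 14/2 = 7.
(Structurally: 2 ring(s) + 5 π bond(s) = 7.)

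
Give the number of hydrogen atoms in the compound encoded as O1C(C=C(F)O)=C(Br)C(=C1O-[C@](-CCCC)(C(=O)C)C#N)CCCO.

21

Hydrogens are implicit in SMILES; fill each atom to its normal valence:
  6 × C: 2 H each → 12
  4 × C (aromatic): no H
  4 × C: no H
  2 × C: 3 H each → 6
  2 × O: 1 H each → 2
  2 × O: no H
  1 × Br: no H
  1 × C: 1 H
  1 × F: no H
  1 × N: no H
  1 × O (aromatic): no H
  Total hydrogens = 21.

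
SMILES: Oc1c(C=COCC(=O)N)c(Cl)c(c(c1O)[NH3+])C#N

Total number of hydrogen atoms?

Hydrogens are implicit in SMILES; fill each atom to its normal valence:
  6 × C (aromatic): no H
  2 × C: 1 H each → 2
  2 × C: no H
  2 × O: 1 H each → 2
  2 × O: no H
  1 × C: 2 H
  1 × Cl: no H
  1 × N (charge +1): 3 H
  1 × N: 2 H
  1 × N: no H
  Total hydrogens = 11.

11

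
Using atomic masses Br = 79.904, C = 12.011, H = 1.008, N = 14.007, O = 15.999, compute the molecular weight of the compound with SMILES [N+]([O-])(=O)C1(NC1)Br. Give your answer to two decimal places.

Molecular formula: C2H3BrN2O2.
M = 1×79.904 + 2×12.011 + 3×1.008 + 2×14.007 + 2×15.999 = 166.96 g/mol.

166.96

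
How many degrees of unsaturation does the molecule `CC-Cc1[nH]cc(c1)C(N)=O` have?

Molecular formula from the SMILES: C8H12N2O.
DoU = (2C + 2 + N − H − X)/2 = (2·8 + 2 + 2 − 12 − 0)/2 = 8/2 = 4.
(Structurally: 1 ring(s) + 3 π bond(s) = 4.)

4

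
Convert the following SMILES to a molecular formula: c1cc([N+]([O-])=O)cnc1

C5H4N2O2

Heavy atoms from the SMILES: 5 C, 2 N, 2 O.
Implicit hydrogens by atom environment:
  4 × C (aromatic): 1 H each → 4
  1 × C (aromatic): no H
  1 × N (aromatic): no H
  1 × N (charge +1): no H
  1 × O: no H
  1 × O (charge -1): no H
  Total hydrogens = 4.
Molecular formula: C5H4N2O2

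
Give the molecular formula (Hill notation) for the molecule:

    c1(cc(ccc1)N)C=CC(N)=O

Heavy atoms from the SMILES: 9 C, 2 N, 1 O.
Implicit hydrogens by atom environment:
  4 × C (aromatic): 1 H each → 4
  2 × C: 1 H each → 2
  2 × C (aromatic): no H
  2 × N: 2 H each → 4
  1 × C: no H
  1 × O: no H
  Total hydrogens = 10.
Molecular formula: C9H10N2O

C9H10N2O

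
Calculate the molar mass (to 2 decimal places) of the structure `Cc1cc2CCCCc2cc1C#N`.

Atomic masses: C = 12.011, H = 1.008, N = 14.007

171.24

Molecular formula: C12H13N.
M = 12×12.011 + 13×1.008 + 1×14.007 = 171.24 g/mol.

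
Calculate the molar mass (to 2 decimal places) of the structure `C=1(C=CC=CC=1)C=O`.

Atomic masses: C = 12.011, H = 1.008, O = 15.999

Molecular formula: C7H6O.
M = 7×12.011 + 6×1.008 + 1×15.999 = 106.12 g/mol.

106.12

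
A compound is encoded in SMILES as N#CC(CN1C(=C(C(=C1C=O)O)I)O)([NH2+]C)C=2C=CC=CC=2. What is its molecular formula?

C15H15IN3O3+

Heavy atoms from the SMILES: 15 C, 1 I, 3 N, 3 O.
Implicit hydrogens by atom environment:
  5 × C (aromatic): 1 H each → 5
  5 × C (aromatic): no H
  2 × C: no H
  2 × O: 1 H each → 2
  1 × C: 3 H
  1 × C: 2 H
  1 × C: 1 H
  1 × I: no H
  1 × N (charge +1): 2 H
  1 × N (aromatic): no H
  1 × N: no H
  1 × O: no H
  Total hydrogens = 15.
Net charge +1.
Molecular formula: C15H15IN3O3+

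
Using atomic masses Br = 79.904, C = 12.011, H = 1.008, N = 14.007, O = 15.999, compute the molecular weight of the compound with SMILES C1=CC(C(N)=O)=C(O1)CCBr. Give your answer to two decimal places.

Molecular formula: C7H8BrNO2.
M = 1×79.904 + 7×12.011 + 8×1.008 + 1×14.007 + 2×15.999 = 218.05 g/mol.

218.05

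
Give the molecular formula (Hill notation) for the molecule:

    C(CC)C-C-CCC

Heavy atoms from the SMILES: 8 C.
Implicit hydrogens by atom environment:
  6 × C: 2 H each → 12
  2 × C: 3 H each → 6
  Total hydrogens = 18.
Molecular formula: C8H18

C8H18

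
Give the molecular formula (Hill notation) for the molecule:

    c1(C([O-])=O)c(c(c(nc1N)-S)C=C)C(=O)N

Heavy atoms from the SMILES: 9 C, 3 N, 3 O, 1 S.
Implicit hydrogens by atom environment:
  5 × C (aromatic): no H
  2 × C: no H
  2 × N: 2 H each → 4
  2 × O: no H
  1 × C: 2 H
  1 × C: 1 H
  1 × N (aromatic): no H
  1 × O (charge -1): no H
  1 × S: 1 H
  Total hydrogens = 8.
Net charge -1.
Molecular formula: C9H8N3O3S-

C9H8N3O3S-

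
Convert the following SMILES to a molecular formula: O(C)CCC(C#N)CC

Heavy atoms from the SMILES: 7 C, 1 N, 1 O.
Implicit hydrogens by atom environment:
  3 × C: 2 H each → 6
  2 × C: 3 H each → 6
  1 × C: 1 H
  1 × C: no H
  1 × N: no H
  1 × O: no H
  Total hydrogens = 13.
Molecular formula: C7H13NO

C7H13NO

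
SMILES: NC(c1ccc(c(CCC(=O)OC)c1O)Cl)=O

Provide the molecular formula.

C11H12ClNO4

Heavy atoms from the SMILES: 11 C, 1 Cl, 1 N, 4 O.
Implicit hydrogens by atom environment:
  4 × C (aromatic): no H
  3 × O: no H
  2 × C: 2 H each → 4
  2 × C (aromatic): 1 H each → 2
  2 × C: no H
  1 × C: 3 H
  1 × Cl: no H
  1 × N: 2 H
  1 × O: 1 H
  Total hydrogens = 12.
Molecular formula: C11H12ClNO4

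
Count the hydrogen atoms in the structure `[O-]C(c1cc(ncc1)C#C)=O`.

4

Hydrogens are implicit in SMILES; fill each atom to its normal valence:
  3 × C (aromatic): 1 H each → 3
  2 × C (aromatic): no H
  2 × C: no H
  1 × C: 1 H
  1 × N (aromatic): no H
  1 × O: no H
  1 × O (charge -1): no H
  Total hydrogens = 4.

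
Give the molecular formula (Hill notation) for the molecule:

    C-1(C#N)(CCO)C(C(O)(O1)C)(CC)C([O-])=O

Heavy atoms from the SMILES: 10 C, 1 N, 5 O.
Implicit hydrogens by atom environment:
  5 × C: no H
  3 × C: 2 H each → 6
  2 × C: 3 H each → 6
  2 × O: 1 H each → 2
  2 × O: no H
  1 × N: no H
  1 × O (charge -1): no H
  Total hydrogens = 14.
Net charge -1.
Molecular formula: C10H14NO5-

C10H14NO5-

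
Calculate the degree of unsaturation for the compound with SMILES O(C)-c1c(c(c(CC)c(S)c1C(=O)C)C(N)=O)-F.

Molecular formula from the SMILES: C12H14FNO3S.
DoU = (2C + 2 + N − H − X)/2 = (2·12 + 2 + 1 − 14 − 1)/2 = 12/2 = 6.
(Structurally: 1 ring(s) + 5 π bond(s) = 6.)

6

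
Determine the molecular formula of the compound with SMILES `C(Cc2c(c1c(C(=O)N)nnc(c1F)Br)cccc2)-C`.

C14H13BrFN3O

Heavy atoms from the SMILES: 1 Br, 14 C, 1 F, 3 N, 1 O.
Implicit hydrogens by atom environment:
  6 × C (aromatic): no H
  4 × C (aromatic): 1 H each → 4
  2 × C: 2 H each → 4
  2 × N (aromatic): no H
  1 × Br: no H
  1 × C: 3 H
  1 × C: no H
  1 × F: no H
  1 × N: 2 H
  1 × O: no H
  Total hydrogens = 13.
Molecular formula: C14H13BrFN3O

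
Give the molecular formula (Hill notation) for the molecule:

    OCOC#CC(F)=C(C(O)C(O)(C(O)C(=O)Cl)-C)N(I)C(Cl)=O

Heavy atoms from the SMILES: 11 C, 2 Cl, 1 F, 1 I, 1 N, 7 O.
Implicit hydrogens by atom environment:
  7 × C: no H
  4 × O: 1 H each → 4
  3 × O: no H
  2 × C: 1 H each → 2
  2 × Cl: no H
  1 × C: 3 H
  1 × C: 2 H
  1 × F: no H
  1 × I: no H
  1 × N: no H
  Total hydrogens = 11.
Molecular formula: C11H11Cl2FINO7

C11H11Cl2FINO7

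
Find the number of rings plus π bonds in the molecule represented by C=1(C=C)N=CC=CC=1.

5

Molecular formula from the SMILES: C7H7N.
DoU = (2C + 2 + N − H − X)/2 = (2·7 + 2 + 1 − 7 − 0)/2 = 10/2 = 5.
(Structurally: 1 ring(s) + 4 π bond(s) = 5.)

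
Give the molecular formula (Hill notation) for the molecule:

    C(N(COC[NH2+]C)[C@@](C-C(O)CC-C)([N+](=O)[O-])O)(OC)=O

Heavy atoms from the SMILES: 11 C, 3 N, 7 O.
Implicit hydrogens by atom environment:
  5 × C: 2 H each → 10
  4 × O: no H
  3 × C: 3 H each → 9
  2 × C: no H
  2 × O: 1 H each → 2
  1 × C: 1 H
  1 × N (charge +1): 2 H
  1 × N: no H
  1 × N (charge +1): no H
  1 × O (charge -1): no H
  Total hydrogens = 24.
Net charge +1.
Molecular formula: C11H24N3O7+

C11H24N3O7+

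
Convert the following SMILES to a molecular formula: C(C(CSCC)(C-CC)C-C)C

C11H24S

Heavy atoms from the SMILES: 11 C, 1 S.
Implicit hydrogens by atom environment:
  6 × C: 2 H each → 12
  4 × C: 3 H each → 12
  1 × C: no H
  1 × S: no H
  Total hydrogens = 24.
Molecular formula: C11H24S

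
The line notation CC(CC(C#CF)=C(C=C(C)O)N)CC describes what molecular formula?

C12H18FNO

Heavy atoms from the SMILES: 12 C, 1 F, 1 N, 1 O.
Implicit hydrogens by atom environment:
  5 × C: no H
  3 × C: 3 H each → 9
  2 × C: 2 H each → 4
  2 × C: 1 H each → 2
  1 × F: no H
  1 × N: 2 H
  1 × O: 1 H
  Total hydrogens = 18.
Molecular formula: C12H18FNO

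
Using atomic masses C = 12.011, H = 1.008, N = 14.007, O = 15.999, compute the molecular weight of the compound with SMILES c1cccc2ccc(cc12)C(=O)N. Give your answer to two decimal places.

171.20

Molecular formula: C11H9NO.
M = 11×12.011 + 9×1.008 + 1×14.007 + 1×15.999 = 171.20 g/mol.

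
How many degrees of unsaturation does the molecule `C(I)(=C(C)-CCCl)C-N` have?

1

Molecular formula from the SMILES: C6H11ClIN.
DoU = (2C + 2 + N − H − X)/2 = (2·6 + 2 + 1 − 11 − 2)/2 = 2/2 = 1.
(Structurally: 0 ring(s) + 1 π bond(s) = 1.)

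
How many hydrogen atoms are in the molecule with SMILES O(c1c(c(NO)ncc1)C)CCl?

Hydrogens are implicit in SMILES; fill each atom to its normal valence:
  3 × C (aromatic): no H
  2 × C (aromatic): 1 H each → 2
  1 × C: 3 H
  1 × C: 2 H
  1 × Cl: no H
  1 × N: 1 H
  1 × N (aromatic): no H
  1 × O: 1 H
  1 × O: no H
  Total hydrogens = 9.

9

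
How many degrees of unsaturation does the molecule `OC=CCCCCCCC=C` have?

Molecular formula from the SMILES: C10H18O.
DoU = (2C + 2 + N − H − X)/2 = (2·10 + 2 + 0 − 18 − 0)/2 = 4/2 = 2.
(Structurally: 0 ring(s) + 2 π bond(s) = 2.)

2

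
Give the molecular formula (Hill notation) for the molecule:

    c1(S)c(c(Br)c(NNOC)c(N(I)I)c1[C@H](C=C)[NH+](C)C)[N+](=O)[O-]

Heavy atoms from the SMILES: 1 Br, 12 C, 2 I, 5 N, 3 O, 1 S.
Implicit hydrogens by atom environment:
  6 × C (aromatic): no H
  3 × C: 3 H each → 9
  2 × C: 1 H each → 2
  2 × I: no H
  2 × N: 1 H each → 2
  2 × O: no H
  1 × Br: no H
  1 × C: 2 H
  1 × N (charge +1): 1 H
  1 × N: no H
  1 × N (charge +1): no H
  1 × O (charge -1): no H
  1 × S: 1 H
  Total hydrogens = 17.
Net charge +1.
Molecular formula: C12H17BrI2N5O3S+

C12H17BrI2N5O3S+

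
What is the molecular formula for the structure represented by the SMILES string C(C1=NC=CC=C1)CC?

C8H11N

Heavy atoms from the SMILES: 8 C, 1 N.
Implicit hydrogens by atom environment:
  4 × C (aromatic): 1 H each → 4
  2 × C: 2 H each → 4
  1 × C: 3 H
  1 × C (aromatic): no H
  1 × N (aromatic): no H
  Total hydrogens = 11.
Molecular formula: C8H11N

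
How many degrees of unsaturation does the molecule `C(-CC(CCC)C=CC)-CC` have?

1

Molecular formula from the SMILES: C11H22.
DoU = (2C + 2 + N − H − X)/2 = (2·11 + 2 + 0 − 22 − 0)/2 = 2/2 = 1.
(Structurally: 0 ring(s) + 1 π bond(s) = 1.)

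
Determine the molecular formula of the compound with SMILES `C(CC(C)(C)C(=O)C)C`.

Heavy atoms from the SMILES: 8 C, 1 O.
Implicit hydrogens by atom environment:
  4 × C: 3 H each → 12
  2 × C: 2 H each → 4
  2 × C: no H
  1 × O: no H
  Total hydrogens = 16.
Molecular formula: C8H16O

C8H16O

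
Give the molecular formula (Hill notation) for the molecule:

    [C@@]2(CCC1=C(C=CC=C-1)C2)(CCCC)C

C15H22

Heavy atoms from the SMILES: 15 C.
Implicit hydrogens by atom environment:
  6 × C: 2 H each → 12
  4 × C (aromatic): 1 H each → 4
  2 × C: 3 H each → 6
  2 × C (aromatic): no H
  1 × C: no H
  Total hydrogens = 22.
Molecular formula: C15H22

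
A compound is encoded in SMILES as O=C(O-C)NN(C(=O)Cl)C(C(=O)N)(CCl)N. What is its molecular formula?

Heavy atoms from the SMILES: 6 C, 2 Cl, 4 N, 4 O.
Implicit hydrogens by atom environment:
  4 × C: no H
  4 × O: no H
  2 × Cl: no H
  2 × N: 2 H each → 4
  1 × C: 3 H
  1 × C: 2 H
  1 × N: 1 H
  1 × N: no H
  Total hydrogens = 10.
Molecular formula: C6H10Cl2N4O4

C6H10Cl2N4O4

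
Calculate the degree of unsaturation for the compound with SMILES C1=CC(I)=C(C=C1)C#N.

Molecular formula from the SMILES: C7H4IN.
DoU = (2C + 2 + N − H − X)/2 = (2·7 + 2 + 1 − 4 − 1)/2 = 12/2 = 6.
(Structurally: 1 ring(s) + 5 π bond(s) = 6.)

6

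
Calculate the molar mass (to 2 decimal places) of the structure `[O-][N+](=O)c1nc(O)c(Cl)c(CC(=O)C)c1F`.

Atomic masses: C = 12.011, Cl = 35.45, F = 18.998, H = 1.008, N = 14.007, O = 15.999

248.59

Molecular formula: C8H6ClFN2O4.
M = 8×12.011 + 1×35.45 + 1×18.998 + 6×1.008 + 2×14.007 + 4×15.999 = 248.59 g/mol.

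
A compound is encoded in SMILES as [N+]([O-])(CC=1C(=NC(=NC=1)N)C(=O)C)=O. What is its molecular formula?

Heavy atoms from the SMILES: 7 C, 4 N, 3 O.
Implicit hydrogens by atom environment:
  3 × C (aromatic): no H
  2 × N (aromatic): no H
  2 × O: no H
  1 × C: 3 H
  1 × C: 2 H
  1 × C (aromatic): 1 H
  1 × C: no H
  1 × N: 2 H
  1 × N (charge +1): no H
  1 × O (charge -1): no H
  Total hydrogens = 8.
Molecular formula: C7H8N4O3

C7H8N4O3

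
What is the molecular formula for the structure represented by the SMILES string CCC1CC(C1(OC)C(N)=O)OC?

C9H17NO3

Heavy atoms from the SMILES: 9 C, 1 N, 3 O.
Implicit hydrogens by atom environment:
  3 × C: 3 H each → 9
  3 × O: no H
  2 × C: 2 H each → 4
  2 × C: 1 H each → 2
  2 × C: no H
  1 × N: 2 H
  Total hydrogens = 17.
Molecular formula: C9H17NO3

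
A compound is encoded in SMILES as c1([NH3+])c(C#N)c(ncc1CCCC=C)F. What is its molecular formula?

C11H13FN3+

Heavy atoms from the SMILES: 11 C, 1 F, 3 N.
Implicit hydrogens by atom environment:
  4 × C: 2 H each → 8
  4 × C (aromatic): no H
  1 × C (aromatic): 1 H
  1 × C: 1 H
  1 × C: no H
  1 × F: no H
  1 × N (charge +1): 3 H
  1 × N (aromatic): no H
  1 × N: no H
  Total hydrogens = 13.
Net charge +1.
Molecular formula: C11H13FN3+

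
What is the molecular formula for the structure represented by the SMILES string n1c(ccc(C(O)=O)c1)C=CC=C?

Heavy atoms from the SMILES: 10 C, 1 N, 2 O.
Implicit hydrogens by atom environment:
  3 × C (aromatic): 1 H each → 3
  3 × C: 1 H each → 3
  2 × C (aromatic): no H
  1 × C: 2 H
  1 × C: no H
  1 × N (aromatic): no H
  1 × O: 1 H
  1 × O: no H
  Total hydrogens = 9.
Molecular formula: C10H9NO2

C10H9NO2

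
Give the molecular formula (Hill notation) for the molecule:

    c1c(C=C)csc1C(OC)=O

C8H8O2S

Heavy atoms from the SMILES: 8 C, 2 O, 1 S.
Implicit hydrogens by atom environment:
  2 × C (aromatic): 1 H each → 2
  2 × C (aromatic): no H
  2 × O: no H
  1 × C: 3 H
  1 × C: 2 H
  1 × C: 1 H
  1 × C: no H
  1 × S (aromatic): no H
  Total hydrogens = 8.
Molecular formula: C8H8O2S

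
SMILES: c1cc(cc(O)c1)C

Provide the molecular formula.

C7H8O

Heavy atoms from the SMILES: 7 C, 1 O.
Implicit hydrogens by atom environment:
  4 × C (aromatic): 1 H each → 4
  2 × C (aromatic): no H
  1 × C: 3 H
  1 × O: 1 H
  Total hydrogens = 8.
Molecular formula: C7H8O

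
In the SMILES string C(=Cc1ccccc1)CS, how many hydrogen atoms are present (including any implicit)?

Hydrogens are implicit in SMILES; fill each atom to its normal valence:
  5 × C (aromatic): 1 H each → 5
  2 × C: 1 H each → 2
  1 × C: 2 H
  1 × C (aromatic): no H
  1 × S: 1 H
  Total hydrogens = 10.

10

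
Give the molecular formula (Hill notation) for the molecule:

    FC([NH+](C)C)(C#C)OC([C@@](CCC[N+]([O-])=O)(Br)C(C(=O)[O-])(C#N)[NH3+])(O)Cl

Heavy atoms from the SMILES: 1 Br, 13 C, 1 Cl, 1 F, 4 N, 6 O.
Implicit hydrogens by atom environment:
  7 × C: no H
  3 × C: 2 H each → 6
  3 × O: no H
  2 × C: 3 H each → 6
  2 × O (charge -1): no H
  1 × Br: no H
  1 × C: 1 H
  1 × Cl: no H
  1 × F: no H
  1 × N (charge +1): 3 H
  1 × N (charge +1): 1 H
  1 × N (charge +1): no H
  1 × N: no H
  1 × O: 1 H
  Total hydrogens = 18.
Net charge +1.
Molecular formula: C13H18BrClFN4O6+

C13H18BrClFN4O6+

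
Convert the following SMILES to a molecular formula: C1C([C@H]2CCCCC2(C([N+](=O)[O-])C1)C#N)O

C11H16N2O3

Heavy atoms from the SMILES: 11 C, 2 N, 3 O.
Implicit hydrogens by atom environment:
  6 × C: 2 H each → 12
  3 × C: 1 H each → 3
  2 × C: no H
  1 × N: no H
  1 × N (charge +1): no H
  1 × O: 1 H
  1 × O: no H
  1 × O (charge -1): no H
  Total hydrogens = 16.
Molecular formula: C11H16N2O3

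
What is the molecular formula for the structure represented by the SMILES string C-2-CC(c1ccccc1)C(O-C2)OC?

Heavy atoms from the SMILES: 12 C, 2 O.
Implicit hydrogens by atom environment:
  5 × C (aromatic): 1 H each → 5
  3 × C: 2 H each → 6
  2 × C: 1 H each → 2
  2 × O: no H
  1 × C: 3 H
  1 × C (aromatic): no H
  Total hydrogens = 16.
Molecular formula: C12H16O2

C12H16O2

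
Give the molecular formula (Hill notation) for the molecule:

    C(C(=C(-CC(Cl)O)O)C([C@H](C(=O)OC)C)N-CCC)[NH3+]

Heavy atoms from the SMILES: 13 C, 1 Cl, 2 N, 4 O.
Implicit hydrogens by atom environment:
  4 × C: 2 H each → 8
  3 × C: 3 H each → 9
  3 × C: 1 H each → 3
  3 × C: no H
  2 × O: 1 H each → 2
  2 × O: no H
  1 × Cl: no H
  1 × N (charge +1): 3 H
  1 × N: 1 H
  Total hydrogens = 26.
Net charge +1.
Molecular formula: C13H26ClN2O4+

C13H26ClN2O4+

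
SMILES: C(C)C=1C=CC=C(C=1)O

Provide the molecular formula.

Heavy atoms from the SMILES: 8 C, 1 O.
Implicit hydrogens by atom environment:
  4 × C (aromatic): 1 H each → 4
  2 × C (aromatic): no H
  1 × C: 3 H
  1 × C: 2 H
  1 × O: 1 H
  Total hydrogens = 10.
Molecular formula: C8H10O

C8H10O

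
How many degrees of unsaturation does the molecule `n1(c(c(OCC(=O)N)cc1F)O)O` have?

Molecular formula from the SMILES: C6H7FN2O4.
DoU = (2C + 2 + N − H − X)/2 = (2·6 + 2 + 2 − 7 − 1)/2 = 8/2 = 4.
(Structurally: 1 ring(s) + 3 π bond(s) = 4.)

4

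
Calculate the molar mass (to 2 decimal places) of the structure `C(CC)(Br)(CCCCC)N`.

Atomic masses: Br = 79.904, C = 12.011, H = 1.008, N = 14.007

Molecular formula: C8H18BrN.
M = 1×79.904 + 8×12.011 + 18×1.008 + 1×14.007 = 208.14 g/mol.

208.14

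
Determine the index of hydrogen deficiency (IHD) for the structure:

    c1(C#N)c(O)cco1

Molecular formula from the SMILES: C5H3NO2.
DoU = (2C + 2 + N − H − X)/2 = (2·5 + 2 + 1 − 3 − 0)/2 = 10/2 = 5.
(Structurally: 1 ring(s) + 4 π bond(s) = 5.)

5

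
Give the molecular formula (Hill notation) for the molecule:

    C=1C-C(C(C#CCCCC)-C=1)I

C11H15I

Heavy atoms from the SMILES: 11 C, 1 I.
Implicit hydrogens by atom environment:
  4 × C: 2 H each → 8
  4 × C: 1 H each → 4
  2 × C: no H
  1 × C: 3 H
  1 × I: no H
  Total hydrogens = 15.
Molecular formula: C11H15I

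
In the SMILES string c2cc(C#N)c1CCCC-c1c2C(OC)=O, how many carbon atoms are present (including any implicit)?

13

The symbol for carbon appears 13 times in the SMILES. Lowercase c denotes aromatic carbon and counts toward C.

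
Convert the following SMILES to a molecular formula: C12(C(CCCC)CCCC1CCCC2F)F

Heavy atoms from the SMILES: 14 C, 2 F.
Implicit hydrogens by atom environment:
  9 × C: 2 H each → 18
  3 × C: 1 H each → 3
  2 × F: no H
  1 × C: 3 H
  1 × C: no H
  Total hydrogens = 24.
Molecular formula: C14H24F2

C14H24F2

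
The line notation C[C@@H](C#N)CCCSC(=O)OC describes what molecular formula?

C8H13NO2S

Heavy atoms from the SMILES: 8 C, 1 N, 2 O, 1 S.
Implicit hydrogens by atom environment:
  3 × C: 2 H each → 6
  2 × C: 3 H each → 6
  2 × C: no H
  2 × O: no H
  1 × C: 1 H
  1 × N: no H
  1 × S: no H
  Total hydrogens = 13.
Molecular formula: C8H13NO2S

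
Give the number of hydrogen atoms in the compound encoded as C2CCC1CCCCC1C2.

18

Hydrogens are implicit in SMILES; fill each atom to its normal valence:
  8 × C: 2 H each → 16
  2 × C: 1 H each → 2
  Total hydrogens = 18.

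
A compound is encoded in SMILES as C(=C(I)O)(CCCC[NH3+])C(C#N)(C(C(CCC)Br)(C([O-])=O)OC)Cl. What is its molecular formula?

C15H23BrClIN2O4

Heavy atoms from the SMILES: 1 Br, 15 C, 1 Cl, 1 I, 2 N, 4 O.
Implicit hydrogens by atom environment:
  6 × C: 2 H each → 12
  6 × C: no H
  2 × C: 3 H each → 6
  2 × O: no H
  1 × Br: no H
  1 × C: 1 H
  1 × Cl: no H
  1 × I: no H
  1 × N (charge +1): 3 H
  1 × N: no H
  1 × O: 1 H
  1 × O (charge -1): no H
  Total hydrogens = 23.
Molecular formula: C15H23BrClIN2O4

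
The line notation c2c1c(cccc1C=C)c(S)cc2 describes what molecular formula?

Heavy atoms from the SMILES: 12 C, 1 S.
Implicit hydrogens by atom environment:
  6 × C (aromatic): 1 H each → 6
  4 × C (aromatic): no H
  1 × C: 2 H
  1 × C: 1 H
  1 × S: 1 H
  Total hydrogens = 10.
Molecular formula: C12H10S

C12H10S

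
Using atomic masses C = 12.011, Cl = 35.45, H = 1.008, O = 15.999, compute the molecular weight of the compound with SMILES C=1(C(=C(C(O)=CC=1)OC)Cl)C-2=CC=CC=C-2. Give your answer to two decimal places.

Molecular formula: C13H11ClO2.
M = 13×12.011 + 1×35.45 + 11×1.008 + 2×15.999 = 234.68 g/mol.

234.68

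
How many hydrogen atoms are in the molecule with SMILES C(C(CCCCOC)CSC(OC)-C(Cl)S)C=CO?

25

Hydrogens are implicit in SMILES; fill each atom to its normal valence:
  6 × C: 2 H each → 12
  5 × C: 1 H each → 5
  2 × C: 3 H each → 6
  2 × O: no H
  1 × Cl: no H
  1 × O: 1 H
  1 × S: 1 H
  1 × S: no H
  Total hydrogens = 25.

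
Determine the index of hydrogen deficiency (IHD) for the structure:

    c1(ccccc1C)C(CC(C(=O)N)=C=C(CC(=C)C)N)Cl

8

Molecular formula from the SMILES: C17H21ClN2O.
DoU = (2C + 2 + N − H − X)/2 = (2·17 + 2 + 2 − 21 − 1)/2 = 16/2 = 8.
(Structurally: 1 ring(s) + 7 π bond(s) = 8.)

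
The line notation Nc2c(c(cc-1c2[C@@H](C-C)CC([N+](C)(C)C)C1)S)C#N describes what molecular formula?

Heavy atoms from the SMILES: 16 C, 3 N, 1 S.
Implicit hydrogens by atom environment:
  5 × C (aromatic): no H
  4 × C: 3 H each → 12
  3 × C: 2 H each → 6
  2 × C: 1 H each → 2
  1 × C (aromatic): 1 H
  1 × C: no H
  1 × N: 2 H
  1 × N (charge +1): no H
  1 × N: no H
  1 × S: 1 H
  Total hydrogens = 24.
Net charge +1.
Molecular formula: C16H24N3S+

C16H24N3S+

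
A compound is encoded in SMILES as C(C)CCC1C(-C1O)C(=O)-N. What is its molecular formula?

C8H15NO2

Heavy atoms from the SMILES: 8 C, 1 N, 2 O.
Implicit hydrogens by atom environment:
  3 × C: 2 H each → 6
  3 × C: 1 H each → 3
  1 × C: 3 H
  1 × C: no H
  1 × N: 2 H
  1 × O: 1 H
  1 × O: no H
  Total hydrogens = 15.
Molecular formula: C8H15NO2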